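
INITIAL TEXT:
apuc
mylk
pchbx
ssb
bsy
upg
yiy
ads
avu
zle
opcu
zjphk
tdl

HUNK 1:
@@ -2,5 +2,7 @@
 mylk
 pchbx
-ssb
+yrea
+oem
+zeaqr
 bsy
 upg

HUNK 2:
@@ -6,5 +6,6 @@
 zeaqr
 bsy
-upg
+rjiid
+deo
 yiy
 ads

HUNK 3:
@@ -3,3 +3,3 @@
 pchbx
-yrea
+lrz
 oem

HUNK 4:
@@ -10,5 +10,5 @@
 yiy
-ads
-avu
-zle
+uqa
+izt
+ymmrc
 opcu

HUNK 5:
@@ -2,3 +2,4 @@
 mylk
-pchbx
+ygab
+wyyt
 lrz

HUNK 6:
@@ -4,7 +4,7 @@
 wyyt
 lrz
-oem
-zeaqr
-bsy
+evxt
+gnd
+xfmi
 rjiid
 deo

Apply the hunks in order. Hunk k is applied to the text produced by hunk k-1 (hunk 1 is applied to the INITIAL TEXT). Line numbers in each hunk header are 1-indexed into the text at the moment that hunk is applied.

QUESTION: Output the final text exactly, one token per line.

Answer: apuc
mylk
ygab
wyyt
lrz
evxt
gnd
xfmi
rjiid
deo
yiy
uqa
izt
ymmrc
opcu
zjphk
tdl

Derivation:
Hunk 1: at line 2 remove [ssb] add [yrea,oem,zeaqr] -> 15 lines: apuc mylk pchbx yrea oem zeaqr bsy upg yiy ads avu zle opcu zjphk tdl
Hunk 2: at line 6 remove [upg] add [rjiid,deo] -> 16 lines: apuc mylk pchbx yrea oem zeaqr bsy rjiid deo yiy ads avu zle opcu zjphk tdl
Hunk 3: at line 3 remove [yrea] add [lrz] -> 16 lines: apuc mylk pchbx lrz oem zeaqr bsy rjiid deo yiy ads avu zle opcu zjphk tdl
Hunk 4: at line 10 remove [ads,avu,zle] add [uqa,izt,ymmrc] -> 16 lines: apuc mylk pchbx lrz oem zeaqr bsy rjiid deo yiy uqa izt ymmrc opcu zjphk tdl
Hunk 5: at line 2 remove [pchbx] add [ygab,wyyt] -> 17 lines: apuc mylk ygab wyyt lrz oem zeaqr bsy rjiid deo yiy uqa izt ymmrc opcu zjphk tdl
Hunk 6: at line 4 remove [oem,zeaqr,bsy] add [evxt,gnd,xfmi] -> 17 lines: apuc mylk ygab wyyt lrz evxt gnd xfmi rjiid deo yiy uqa izt ymmrc opcu zjphk tdl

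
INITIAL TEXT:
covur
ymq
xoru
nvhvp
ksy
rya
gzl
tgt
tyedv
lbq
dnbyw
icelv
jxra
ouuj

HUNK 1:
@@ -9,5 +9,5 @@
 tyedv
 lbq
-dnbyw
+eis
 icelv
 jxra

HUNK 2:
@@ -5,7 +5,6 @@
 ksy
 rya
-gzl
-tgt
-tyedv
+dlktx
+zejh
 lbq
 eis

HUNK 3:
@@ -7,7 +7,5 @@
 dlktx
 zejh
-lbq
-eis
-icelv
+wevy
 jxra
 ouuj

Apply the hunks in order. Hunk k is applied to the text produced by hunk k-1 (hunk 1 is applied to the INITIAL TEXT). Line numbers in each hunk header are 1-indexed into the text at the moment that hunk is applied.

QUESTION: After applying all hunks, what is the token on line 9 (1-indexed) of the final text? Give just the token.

Hunk 1: at line 9 remove [dnbyw] add [eis] -> 14 lines: covur ymq xoru nvhvp ksy rya gzl tgt tyedv lbq eis icelv jxra ouuj
Hunk 2: at line 5 remove [gzl,tgt,tyedv] add [dlktx,zejh] -> 13 lines: covur ymq xoru nvhvp ksy rya dlktx zejh lbq eis icelv jxra ouuj
Hunk 3: at line 7 remove [lbq,eis,icelv] add [wevy] -> 11 lines: covur ymq xoru nvhvp ksy rya dlktx zejh wevy jxra ouuj
Final line 9: wevy

Answer: wevy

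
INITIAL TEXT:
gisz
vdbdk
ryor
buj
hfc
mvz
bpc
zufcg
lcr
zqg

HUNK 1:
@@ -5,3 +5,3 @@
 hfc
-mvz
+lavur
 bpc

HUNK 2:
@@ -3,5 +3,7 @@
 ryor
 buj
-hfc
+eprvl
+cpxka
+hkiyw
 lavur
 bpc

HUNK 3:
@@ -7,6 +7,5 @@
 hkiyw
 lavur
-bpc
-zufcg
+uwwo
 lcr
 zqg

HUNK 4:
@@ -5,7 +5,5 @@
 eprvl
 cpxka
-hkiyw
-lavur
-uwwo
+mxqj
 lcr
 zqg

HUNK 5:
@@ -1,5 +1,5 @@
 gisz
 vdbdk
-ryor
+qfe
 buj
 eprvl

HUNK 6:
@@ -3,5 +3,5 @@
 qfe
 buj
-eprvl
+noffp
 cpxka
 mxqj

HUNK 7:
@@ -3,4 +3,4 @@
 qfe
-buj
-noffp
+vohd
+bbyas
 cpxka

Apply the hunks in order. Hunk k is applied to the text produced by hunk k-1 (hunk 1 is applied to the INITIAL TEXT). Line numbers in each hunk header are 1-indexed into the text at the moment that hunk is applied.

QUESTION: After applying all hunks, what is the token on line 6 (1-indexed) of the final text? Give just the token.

Answer: cpxka

Derivation:
Hunk 1: at line 5 remove [mvz] add [lavur] -> 10 lines: gisz vdbdk ryor buj hfc lavur bpc zufcg lcr zqg
Hunk 2: at line 3 remove [hfc] add [eprvl,cpxka,hkiyw] -> 12 lines: gisz vdbdk ryor buj eprvl cpxka hkiyw lavur bpc zufcg lcr zqg
Hunk 3: at line 7 remove [bpc,zufcg] add [uwwo] -> 11 lines: gisz vdbdk ryor buj eprvl cpxka hkiyw lavur uwwo lcr zqg
Hunk 4: at line 5 remove [hkiyw,lavur,uwwo] add [mxqj] -> 9 lines: gisz vdbdk ryor buj eprvl cpxka mxqj lcr zqg
Hunk 5: at line 1 remove [ryor] add [qfe] -> 9 lines: gisz vdbdk qfe buj eprvl cpxka mxqj lcr zqg
Hunk 6: at line 3 remove [eprvl] add [noffp] -> 9 lines: gisz vdbdk qfe buj noffp cpxka mxqj lcr zqg
Hunk 7: at line 3 remove [buj,noffp] add [vohd,bbyas] -> 9 lines: gisz vdbdk qfe vohd bbyas cpxka mxqj lcr zqg
Final line 6: cpxka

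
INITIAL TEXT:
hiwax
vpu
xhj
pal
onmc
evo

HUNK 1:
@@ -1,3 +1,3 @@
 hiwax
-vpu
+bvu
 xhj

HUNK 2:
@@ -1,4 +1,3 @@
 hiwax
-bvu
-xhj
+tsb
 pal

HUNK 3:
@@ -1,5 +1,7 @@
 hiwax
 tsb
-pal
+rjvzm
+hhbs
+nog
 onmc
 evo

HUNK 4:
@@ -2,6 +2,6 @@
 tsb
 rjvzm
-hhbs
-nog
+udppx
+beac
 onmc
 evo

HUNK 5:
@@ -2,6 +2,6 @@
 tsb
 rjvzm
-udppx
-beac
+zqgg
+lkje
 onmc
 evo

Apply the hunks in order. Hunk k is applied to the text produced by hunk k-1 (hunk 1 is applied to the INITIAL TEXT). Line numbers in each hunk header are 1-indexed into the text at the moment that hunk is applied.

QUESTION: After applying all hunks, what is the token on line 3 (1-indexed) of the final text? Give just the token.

Hunk 1: at line 1 remove [vpu] add [bvu] -> 6 lines: hiwax bvu xhj pal onmc evo
Hunk 2: at line 1 remove [bvu,xhj] add [tsb] -> 5 lines: hiwax tsb pal onmc evo
Hunk 3: at line 1 remove [pal] add [rjvzm,hhbs,nog] -> 7 lines: hiwax tsb rjvzm hhbs nog onmc evo
Hunk 4: at line 2 remove [hhbs,nog] add [udppx,beac] -> 7 lines: hiwax tsb rjvzm udppx beac onmc evo
Hunk 5: at line 2 remove [udppx,beac] add [zqgg,lkje] -> 7 lines: hiwax tsb rjvzm zqgg lkje onmc evo
Final line 3: rjvzm

Answer: rjvzm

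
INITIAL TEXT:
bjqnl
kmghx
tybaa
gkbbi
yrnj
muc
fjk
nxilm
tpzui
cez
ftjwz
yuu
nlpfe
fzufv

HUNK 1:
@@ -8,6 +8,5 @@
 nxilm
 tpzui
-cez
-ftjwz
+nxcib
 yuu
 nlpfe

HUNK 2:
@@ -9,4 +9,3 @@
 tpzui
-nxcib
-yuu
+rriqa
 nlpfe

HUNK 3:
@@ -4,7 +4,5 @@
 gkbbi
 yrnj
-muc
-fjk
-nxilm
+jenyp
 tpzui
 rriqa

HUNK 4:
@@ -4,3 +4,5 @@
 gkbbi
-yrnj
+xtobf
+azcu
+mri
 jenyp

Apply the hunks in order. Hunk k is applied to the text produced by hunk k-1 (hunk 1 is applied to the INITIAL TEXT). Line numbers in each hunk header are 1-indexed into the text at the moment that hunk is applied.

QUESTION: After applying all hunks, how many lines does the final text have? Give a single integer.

Answer: 12

Derivation:
Hunk 1: at line 8 remove [cez,ftjwz] add [nxcib] -> 13 lines: bjqnl kmghx tybaa gkbbi yrnj muc fjk nxilm tpzui nxcib yuu nlpfe fzufv
Hunk 2: at line 9 remove [nxcib,yuu] add [rriqa] -> 12 lines: bjqnl kmghx tybaa gkbbi yrnj muc fjk nxilm tpzui rriqa nlpfe fzufv
Hunk 3: at line 4 remove [muc,fjk,nxilm] add [jenyp] -> 10 lines: bjqnl kmghx tybaa gkbbi yrnj jenyp tpzui rriqa nlpfe fzufv
Hunk 4: at line 4 remove [yrnj] add [xtobf,azcu,mri] -> 12 lines: bjqnl kmghx tybaa gkbbi xtobf azcu mri jenyp tpzui rriqa nlpfe fzufv
Final line count: 12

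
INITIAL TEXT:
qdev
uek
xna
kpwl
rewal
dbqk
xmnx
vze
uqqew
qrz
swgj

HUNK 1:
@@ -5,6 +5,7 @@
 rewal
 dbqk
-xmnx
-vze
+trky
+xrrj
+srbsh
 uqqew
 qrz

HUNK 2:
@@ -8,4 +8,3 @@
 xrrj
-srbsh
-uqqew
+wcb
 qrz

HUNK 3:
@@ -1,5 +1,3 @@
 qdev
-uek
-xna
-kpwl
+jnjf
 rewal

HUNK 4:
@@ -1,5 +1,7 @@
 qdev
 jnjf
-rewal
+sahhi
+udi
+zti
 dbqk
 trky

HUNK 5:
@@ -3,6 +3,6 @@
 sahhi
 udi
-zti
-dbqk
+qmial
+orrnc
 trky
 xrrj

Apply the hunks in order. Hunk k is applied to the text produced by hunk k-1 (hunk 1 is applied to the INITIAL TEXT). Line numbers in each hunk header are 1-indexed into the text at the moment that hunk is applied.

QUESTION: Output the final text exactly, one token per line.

Answer: qdev
jnjf
sahhi
udi
qmial
orrnc
trky
xrrj
wcb
qrz
swgj

Derivation:
Hunk 1: at line 5 remove [xmnx,vze] add [trky,xrrj,srbsh] -> 12 lines: qdev uek xna kpwl rewal dbqk trky xrrj srbsh uqqew qrz swgj
Hunk 2: at line 8 remove [srbsh,uqqew] add [wcb] -> 11 lines: qdev uek xna kpwl rewal dbqk trky xrrj wcb qrz swgj
Hunk 3: at line 1 remove [uek,xna,kpwl] add [jnjf] -> 9 lines: qdev jnjf rewal dbqk trky xrrj wcb qrz swgj
Hunk 4: at line 1 remove [rewal] add [sahhi,udi,zti] -> 11 lines: qdev jnjf sahhi udi zti dbqk trky xrrj wcb qrz swgj
Hunk 5: at line 3 remove [zti,dbqk] add [qmial,orrnc] -> 11 lines: qdev jnjf sahhi udi qmial orrnc trky xrrj wcb qrz swgj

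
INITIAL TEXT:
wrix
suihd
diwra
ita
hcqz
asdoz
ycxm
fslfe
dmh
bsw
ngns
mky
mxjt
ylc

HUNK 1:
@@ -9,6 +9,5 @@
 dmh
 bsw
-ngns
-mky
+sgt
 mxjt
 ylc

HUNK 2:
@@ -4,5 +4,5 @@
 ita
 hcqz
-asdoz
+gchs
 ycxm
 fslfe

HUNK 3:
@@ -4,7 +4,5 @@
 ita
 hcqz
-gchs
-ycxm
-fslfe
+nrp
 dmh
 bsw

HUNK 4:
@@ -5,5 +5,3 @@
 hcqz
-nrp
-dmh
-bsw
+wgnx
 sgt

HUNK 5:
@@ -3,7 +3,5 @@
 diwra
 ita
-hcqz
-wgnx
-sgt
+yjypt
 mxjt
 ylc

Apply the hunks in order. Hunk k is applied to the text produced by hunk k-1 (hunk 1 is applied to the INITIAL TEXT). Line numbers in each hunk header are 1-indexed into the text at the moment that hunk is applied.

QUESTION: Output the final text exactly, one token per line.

Answer: wrix
suihd
diwra
ita
yjypt
mxjt
ylc

Derivation:
Hunk 1: at line 9 remove [ngns,mky] add [sgt] -> 13 lines: wrix suihd diwra ita hcqz asdoz ycxm fslfe dmh bsw sgt mxjt ylc
Hunk 2: at line 4 remove [asdoz] add [gchs] -> 13 lines: wrix suihd diwra ita hcqz gchs ycxm fslfe dmh bsw sgt mxjt ylc
Hunk 3: at line 4 remove [gchs,ycxm,fslfe] add [nrp] -> 11 lines: wrix suihd diwra ita hcqz nrp dmh bsw sgt mxjt ylc
Hunk 4: at line 5 remove [nrp,dmh,bsw] add [wgnx] -> 9 lines: wrix suihd diwra ita hcqz wgnx sgt mxjt ylc
Hunk 5: at line 3 remove [hcqz,wgnx,sgt] add [yjypt] -> 7 lines: wrix suihd diwra ita yjypt mxjt ylc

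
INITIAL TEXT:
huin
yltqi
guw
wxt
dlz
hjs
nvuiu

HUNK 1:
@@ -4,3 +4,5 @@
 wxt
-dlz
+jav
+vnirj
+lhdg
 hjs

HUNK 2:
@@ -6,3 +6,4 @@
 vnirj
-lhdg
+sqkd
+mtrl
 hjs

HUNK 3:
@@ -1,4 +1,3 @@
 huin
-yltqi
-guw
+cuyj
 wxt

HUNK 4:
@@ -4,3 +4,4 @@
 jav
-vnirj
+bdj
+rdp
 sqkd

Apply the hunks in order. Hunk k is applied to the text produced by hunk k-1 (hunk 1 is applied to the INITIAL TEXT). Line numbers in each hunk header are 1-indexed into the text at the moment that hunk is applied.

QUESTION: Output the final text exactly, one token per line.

Hunk 1: at line 4 remove [dlz] add [jav,vnirj,lhdg] -> 9 lines: huin yltqi guw wxt jav vnirj lhdg hjs nvuiu
Hunk 2: at line 6 remove [lhdg] add [sqkd,mtrl] -> 10 lines: huin yltqi guw wxt jav vnirj sqkd mtrl hjs nvuiu
Hunk 3: at line 1 remove [yltqi,guw] add [cuyj] -> 9 lines: huin cuyj wxt jav vnirj sqkd mtrl hjs nvuiu
Hunk 4: at line 4 remove [vnirj] add [bdj,rdp] -> 10 lines: huin cuyj wxt jav bdj rdp sqkd mtrl hjs nvuiu

Answer: huin
cuyj
wxt
jav
bdj
rdp
sqkd
mtrl
hjs
nvuiu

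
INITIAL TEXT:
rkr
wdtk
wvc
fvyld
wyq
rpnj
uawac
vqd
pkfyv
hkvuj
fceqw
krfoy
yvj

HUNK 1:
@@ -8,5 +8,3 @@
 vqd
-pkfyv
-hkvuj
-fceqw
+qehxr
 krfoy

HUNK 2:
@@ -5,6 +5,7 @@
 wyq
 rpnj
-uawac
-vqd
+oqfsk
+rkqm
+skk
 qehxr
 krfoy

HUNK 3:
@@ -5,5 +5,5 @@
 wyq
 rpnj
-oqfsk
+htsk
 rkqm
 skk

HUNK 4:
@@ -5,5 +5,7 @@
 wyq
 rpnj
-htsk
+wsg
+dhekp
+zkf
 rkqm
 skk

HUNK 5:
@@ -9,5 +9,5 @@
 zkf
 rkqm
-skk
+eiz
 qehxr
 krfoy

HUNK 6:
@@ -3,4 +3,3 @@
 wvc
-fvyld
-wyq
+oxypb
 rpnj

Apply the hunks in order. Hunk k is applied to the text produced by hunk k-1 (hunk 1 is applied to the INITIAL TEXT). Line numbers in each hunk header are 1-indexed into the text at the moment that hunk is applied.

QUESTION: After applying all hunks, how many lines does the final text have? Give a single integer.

Hunk 1: at line 8 remove [pkfyv,hkvuj,fceqw] add [qehxr] -> 11 lines: rkr wdtk wvc fvyld wyq rpnj uawac vqd qehxr krfoy yvj
Hunk 2: at line 5 remove [uawac,vqd] add [oqfsk,rkqm,skk] -> 12 lines: rkr wdtk wvc fvyld wyq rpnj oqfsk rkqm skk qehxr krfoy yvj
Hunk 3: at line 5 remove [oqfsk] add [htsk] -> 12 lines: rkr wdtk wvc fvyld wyq rpnj htsk rkqm skk qehxr krfoy yvj
Hunk 4: at line 5 remove [htsk] add [wsg,dhekp,zkf] -> 14 lines: rkr wdtk wvc fvyld wyq rpnj wsg dhekp zkf rkqm skk qehxr krfoy yvj
Hunk 5: at line 9 remove [skk] add [eiz] -> 14 lines: rkr wdtk wvc fvyld wyq rpnj wsg dhekp zkf rkqm eiz qehxr krfoy yvj
Hunk 6: at line 3 remove [fvyld,wyq] add [oxypb] -> 13 lines: rkr wdtk wvc oxypb rpnj wsg dhekp zkf rkqm eiz qehxr krfoy yvj
Final line count: 13

Answer: 13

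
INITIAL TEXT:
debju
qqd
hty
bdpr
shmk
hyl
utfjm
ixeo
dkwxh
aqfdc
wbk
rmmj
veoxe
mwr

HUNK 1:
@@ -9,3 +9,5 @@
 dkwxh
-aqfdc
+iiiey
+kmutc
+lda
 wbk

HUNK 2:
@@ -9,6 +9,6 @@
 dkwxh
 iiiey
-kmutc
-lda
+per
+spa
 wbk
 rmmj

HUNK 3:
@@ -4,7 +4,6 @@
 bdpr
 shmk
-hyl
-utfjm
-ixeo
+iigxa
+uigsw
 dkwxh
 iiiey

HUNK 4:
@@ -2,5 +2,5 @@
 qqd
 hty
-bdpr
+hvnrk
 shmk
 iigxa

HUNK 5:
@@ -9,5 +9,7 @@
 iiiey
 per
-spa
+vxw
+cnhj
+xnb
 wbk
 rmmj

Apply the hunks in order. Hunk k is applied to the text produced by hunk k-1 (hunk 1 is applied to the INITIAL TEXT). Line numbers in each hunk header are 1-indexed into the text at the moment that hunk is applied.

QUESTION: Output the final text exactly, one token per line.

Hunk 1: at line 9 remove [aqfdc] add [iiiey,kmutc,lda] -> 16 lines: debju qqd hty bdpr shmk hyl utfjm ixeo dkwxh iiiey kmutc lda wbk rmmj veoxe mwr
Hunk 2: at line 9 remove [kmutc,lda] add [per,spa] -> 16 lines: debju qqd hty bdpr shmk hyl utfjm ixeo dkwxh iiiey per spa wbk rmmj veoxe mwr
Hunk 3: at line 4 remove [hyl,utfjm,ixeo] add [iigxa,uigsw] -> 15 lines: debju qqd hty bdpr shmk iigxa uigsw dkwxh iiiey per spa wbk rmmj veoxe mwr
Hunk 4: at line 2 remove [bdpr] add [hvnrk] -> 15 lines: debju qqd hty hvnrk shmk iigxa uigsw dkwxh iiiey per spa wbk rmmj veoxe mwr
Hunk 5: at line 9 remove [spa] add [vxw,cnhj,xnb] -> 17 lines: debju qqd hty hvnrk shmk iigxa uigsw dkwxh iiiey per vxw cnhj xnb wbk rmmj veoxe mwr

Answer: debju
qqd
hty
hvnrk
shmk
iigxa
uigsw
dkwxh
iiiey
per
vxw
cnhj
xnb
wbk
rmmj
veoxe
mwr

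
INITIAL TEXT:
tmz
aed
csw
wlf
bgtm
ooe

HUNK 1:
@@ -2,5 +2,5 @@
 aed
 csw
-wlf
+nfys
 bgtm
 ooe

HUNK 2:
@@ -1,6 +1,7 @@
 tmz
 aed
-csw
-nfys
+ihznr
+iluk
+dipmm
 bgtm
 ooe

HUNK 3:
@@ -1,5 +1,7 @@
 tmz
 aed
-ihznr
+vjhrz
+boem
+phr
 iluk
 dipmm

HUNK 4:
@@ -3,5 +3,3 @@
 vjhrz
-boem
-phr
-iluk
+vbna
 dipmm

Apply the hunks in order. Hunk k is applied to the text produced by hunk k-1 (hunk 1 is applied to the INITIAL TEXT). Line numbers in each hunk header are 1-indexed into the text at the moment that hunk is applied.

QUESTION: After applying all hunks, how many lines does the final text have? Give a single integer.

Answer: 7

Derivation:
Hunk 1: at line 2 remove [wlf] add [nfys] -> 6 lines: tmz aed csw nfys bgtm ooe
Hunk 2: at line 1 remove [csw,nfys] add [ihznr,iluk,dipmm] -> 7 lines: tmz aed ihznr iluk dipmm bgtm ooe
Hunk 3: at line 1 remove [ihznr] add [vjhrz,boem,phr] -> 9 lines: tmz aed vjhrz boem phr iluk dipmm bgtm ooe
Hunk 4: at line 3 remove [boem,phr,iluk] add [vbna] -> 7 lines: tmz aed vjhrz vbna dipmm bgtm ooe
Final line count: 7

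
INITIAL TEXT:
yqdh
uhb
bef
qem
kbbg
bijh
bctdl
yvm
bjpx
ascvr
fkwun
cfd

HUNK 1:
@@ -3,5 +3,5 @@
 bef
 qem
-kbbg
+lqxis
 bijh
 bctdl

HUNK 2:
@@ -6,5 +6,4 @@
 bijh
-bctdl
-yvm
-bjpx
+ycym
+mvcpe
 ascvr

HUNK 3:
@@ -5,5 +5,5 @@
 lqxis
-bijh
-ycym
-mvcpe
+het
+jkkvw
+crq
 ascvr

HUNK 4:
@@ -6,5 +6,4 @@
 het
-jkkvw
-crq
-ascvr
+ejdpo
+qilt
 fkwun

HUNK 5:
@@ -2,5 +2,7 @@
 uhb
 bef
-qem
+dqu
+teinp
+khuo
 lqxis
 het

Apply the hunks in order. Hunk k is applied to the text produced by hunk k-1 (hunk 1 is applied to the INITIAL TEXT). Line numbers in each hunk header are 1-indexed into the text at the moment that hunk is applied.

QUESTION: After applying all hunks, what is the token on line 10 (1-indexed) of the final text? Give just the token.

Answer: qilt

Derivation:
Hunk 1: at line 3 remove [kbbg] add [lqxis] -> 12 lines: yqdh uhb bef qem lqxis bijh bctdl yvm bjpx ascvr fkwun cfd
Hunk 2: at line 6 remove [bctdl,yvm,bjpx] add [ycym,mvcpe] -> 11 lines: yqdh uhb bef qem lqxis bijh ycym mvcpe ascvr fkwun cfd
Hunk 3: at line 5 remove [bijh,ycym,mvcpe] add [het,jkkvw,crq] -> 11 lines: yqdh uhb bef qem lqxis het jkkvw crq ascvr fkwun cfd
Hunk 4: at line 6 remove [jkkvw,crq,ascvr] add [ejdpo,qilt] -> 10 lines: yqdh uhb bef qem lqxis het ejdpo qilt fkwun cfd
Hunk 5: at line 2 remove [qem] add [dqu,teinp,khuo] -> 12 lines: yqdh uhb bef dqu teinp khuo lqxis het ejdpo qilt fkwun cfd
Final line 10: qilt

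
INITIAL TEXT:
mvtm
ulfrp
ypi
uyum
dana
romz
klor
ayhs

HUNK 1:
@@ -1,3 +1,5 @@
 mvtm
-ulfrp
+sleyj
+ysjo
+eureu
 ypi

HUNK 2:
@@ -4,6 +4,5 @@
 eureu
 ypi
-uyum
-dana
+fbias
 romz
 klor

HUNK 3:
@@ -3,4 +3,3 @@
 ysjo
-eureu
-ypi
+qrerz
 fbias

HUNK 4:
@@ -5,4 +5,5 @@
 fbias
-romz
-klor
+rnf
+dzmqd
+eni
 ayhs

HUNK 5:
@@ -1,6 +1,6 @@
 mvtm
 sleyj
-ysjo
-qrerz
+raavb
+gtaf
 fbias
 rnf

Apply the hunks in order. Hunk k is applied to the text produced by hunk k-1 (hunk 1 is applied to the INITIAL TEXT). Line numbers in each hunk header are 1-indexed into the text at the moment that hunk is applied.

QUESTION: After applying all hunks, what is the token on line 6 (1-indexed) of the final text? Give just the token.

Hunk 1: at line 1 remove [ulfrp] add [sleyj,ysjo,eureu] -> 10 lines: mvtm sleyj ysjo eureu ypi uyum dana romz klor ayhs
Hunk 2: at line 4 remove [uyum,dana] add [fbias] -> 9 lines: mvtm sleyj ysjo eureu ypi fbias romz klor ayhs
Hunk 3: at line 3 remove [eureu,ypi] add [qrerz] -> 8 lines: mvtm sleyj ysjo qrerz fbias romz klor ayhs
Hunk 4: at line 5 remove [romz,klor] add [rnf,dzmqd,eni] -> 9 lines: mvtm sleyj ysjo qrerz fbias rnf dzmqd eni ayhs
Hunk 5: at line 1 remove [ysjo,qrerz] add [raavb,gtaf] -> 9 lines: mvtm sleyj raavb gtaf fbias rnf dzmqd eni ayhs
Final line 6: rnf

Answer: rnf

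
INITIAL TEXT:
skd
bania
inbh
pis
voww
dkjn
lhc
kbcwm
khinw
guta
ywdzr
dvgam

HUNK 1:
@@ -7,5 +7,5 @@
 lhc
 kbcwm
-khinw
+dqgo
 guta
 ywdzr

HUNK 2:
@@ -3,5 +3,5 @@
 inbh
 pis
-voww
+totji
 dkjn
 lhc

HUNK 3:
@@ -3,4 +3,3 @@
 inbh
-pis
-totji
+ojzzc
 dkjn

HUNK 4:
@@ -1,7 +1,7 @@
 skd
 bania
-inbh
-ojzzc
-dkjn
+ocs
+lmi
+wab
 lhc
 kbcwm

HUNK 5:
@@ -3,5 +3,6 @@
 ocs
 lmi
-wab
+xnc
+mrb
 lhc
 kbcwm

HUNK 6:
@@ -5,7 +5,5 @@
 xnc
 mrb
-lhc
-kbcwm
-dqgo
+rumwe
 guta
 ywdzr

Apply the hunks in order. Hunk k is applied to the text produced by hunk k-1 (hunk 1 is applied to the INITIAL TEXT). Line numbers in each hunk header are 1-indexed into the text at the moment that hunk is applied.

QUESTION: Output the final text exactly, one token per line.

Answer: skd
bania
ocs
lmi
xnc
mrb
rumwe
guta
ywdzr
dvgam

Derivation:
Hunk 1: at line 7 remove [khinw] add [dqgo] -> 12 lines: skd bania inbh pis voww dkjn lhc kbcwm dqgo guta ywdzr dvgam
Hunk 2: at line 3 remove [voww] add [totji] -> 12 lines: skd bania inbh pis totji dkjn lhc kbcwm dqgo guta ywdzr dvgam
Hunk 3: at line 3 remove [pis,totji] add [ojzzc] -> 11 lines: skd bania inbh ojzzc dkjn lhc kbcwm dqgo guta ywdzr dvgam
Hunk 4: at line 1 remove [inbh,ojzzc,dkjn] add [ocs,lmi,wab] -> 11 lines: skd bania ocs lmi wab lhc kbcwm dqgo guta ywdzr dvgam
Hunk 5: at line 3 remove [wab] add [xnc,mrb] -> 12 lines: skd bania ocs lmi xnc mrb lhc kbcwm dqgo guta ywdzr dvgam
Hunk 6: at line 5 remove [lhc,kbcwm,dqgo] add [rumwe] -> 10 lines: skd bania ocs lmi xnc mrb rumwe guta ywdzr dvgam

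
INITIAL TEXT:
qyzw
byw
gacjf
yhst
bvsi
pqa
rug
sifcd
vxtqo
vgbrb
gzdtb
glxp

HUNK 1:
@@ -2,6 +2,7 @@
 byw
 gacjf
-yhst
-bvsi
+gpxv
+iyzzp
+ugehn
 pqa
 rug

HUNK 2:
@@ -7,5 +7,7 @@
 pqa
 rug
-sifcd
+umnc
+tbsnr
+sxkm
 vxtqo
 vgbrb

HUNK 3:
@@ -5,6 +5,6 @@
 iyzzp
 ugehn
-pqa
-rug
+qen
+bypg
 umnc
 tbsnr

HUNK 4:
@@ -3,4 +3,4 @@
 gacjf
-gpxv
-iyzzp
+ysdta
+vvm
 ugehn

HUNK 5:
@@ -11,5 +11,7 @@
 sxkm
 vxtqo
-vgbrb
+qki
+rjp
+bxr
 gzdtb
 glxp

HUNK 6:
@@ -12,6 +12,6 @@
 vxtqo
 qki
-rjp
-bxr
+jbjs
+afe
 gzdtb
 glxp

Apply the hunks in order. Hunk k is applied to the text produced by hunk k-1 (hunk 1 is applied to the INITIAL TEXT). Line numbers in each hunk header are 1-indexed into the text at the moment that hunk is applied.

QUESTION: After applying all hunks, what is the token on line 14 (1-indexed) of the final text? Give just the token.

Answer: jbjs

Derivation:
Hunk 1: at line 2 remove [yhst,bvsi] add [gpxv,iyzzp,ugehn] -> 13 lines: qyzw byw gacjf gpxv iyzzp ugehn pqa rug sifcd vxtqo vgbrb gzdtb glxp
Hunk 2: at line 7 remove [sifcd] add [umnc,tbsnr,sxkm] -> 15 lines: qyzw byw gacjf gpxv iyzzp ugehn pqa rug umnc tbsnr sxkm vxtqo vgbrb gzdtb glxp
Hunk 3: at line 5 remove [pqa,rug] add [qen,bypg] -> 15 lines: qyzw byw gacjf gpxv iyzzp ugehn qen bypg umnc tbsnr sxkm vxtqo vgbrb gzdtb glxp
Hunk 4: at line 3 remove [gpxv,iyzzp] add [ysdta,vvm] -> 15 lines: qyzw byw gacjf ysdta vvm ugehn qen bypg umnc tbsnr sxkm vxtqo vgbrb gzdtb glxp
Hunk 5: at line 11 remove [vgbrb] add [qki,rjp,bxr] -> 17 lines: qyzw byw gacjf ysdta vvm ugehn qen bypg umnc tbsnr sxkm vxtqo qki rjp bxr gzdtb glxp
Hunk 6: at line 12 remove [rjp,bxr] add [jbjs,afe] -> 17 lines: qyzw byw gacjf ysdta vvm ugehn qen bypg umnc tbsnr sxkm vxtqo qki jbjs afe gzdtb glxp
Final line 14: jbjs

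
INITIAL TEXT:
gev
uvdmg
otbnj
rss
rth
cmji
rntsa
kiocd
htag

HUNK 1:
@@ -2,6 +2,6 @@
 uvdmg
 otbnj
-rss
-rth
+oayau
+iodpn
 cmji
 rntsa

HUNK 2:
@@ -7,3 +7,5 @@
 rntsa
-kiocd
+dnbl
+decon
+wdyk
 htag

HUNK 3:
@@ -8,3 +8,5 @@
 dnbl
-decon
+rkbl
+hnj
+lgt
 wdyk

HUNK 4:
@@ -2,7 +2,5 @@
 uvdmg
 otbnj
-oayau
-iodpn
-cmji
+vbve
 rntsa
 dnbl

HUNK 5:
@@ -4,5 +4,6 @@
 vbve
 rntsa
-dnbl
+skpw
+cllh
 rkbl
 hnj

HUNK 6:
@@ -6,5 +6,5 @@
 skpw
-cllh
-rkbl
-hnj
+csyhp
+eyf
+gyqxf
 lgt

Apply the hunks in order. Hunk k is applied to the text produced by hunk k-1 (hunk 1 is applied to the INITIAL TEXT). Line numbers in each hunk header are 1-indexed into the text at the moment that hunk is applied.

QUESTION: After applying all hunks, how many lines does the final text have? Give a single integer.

Answer: 12

Derivation:
Hunk 1: at line 2 remove [rss,rth] add [oayau,iodpn] -> 9 lines: gev uvdmg otbnj oayau iodpn cmji rntsa kiocd htag
Hunk 2: at line 7 remove [kiocd] add [dnbl,decon,wdyk] -> 11 lines: gev uvdmg otbnj oayau iodpn cmji rntsa dnbl decon wdyk htag
Hunk 3: at line 8 remove [decon] add [rkbl,hnj,lgt] -> 13 lines: gev uvdmg otbnj oayau iodpn cmji rntsa dnbl rkbl hnj lgt wdyk htag
Hunk 4: at line 2 remove [oayau,iodpn,cmji] add [vbve] -> 11 lines: gev uvdmg otbnj vbve rntsa dnbl rkbl hnj lgt wdyk htag
Hunk 5: at line 4 remove [dnbl] add [skpw,cllh] -> 12 lines: gev uvdmg otbnj vbve rntsa skpw cllh rkbl hnj lgt wdyk htag
Hunk 6: at line 6 remove [cllh,rkbl,hnj] add [csyhp,eyf,gyqxf] -> 12 lines: gev uvdmg otbnj vbve rntsa skpw csyhp eyf gyqxf lgt wdyk htag
Final line count: 12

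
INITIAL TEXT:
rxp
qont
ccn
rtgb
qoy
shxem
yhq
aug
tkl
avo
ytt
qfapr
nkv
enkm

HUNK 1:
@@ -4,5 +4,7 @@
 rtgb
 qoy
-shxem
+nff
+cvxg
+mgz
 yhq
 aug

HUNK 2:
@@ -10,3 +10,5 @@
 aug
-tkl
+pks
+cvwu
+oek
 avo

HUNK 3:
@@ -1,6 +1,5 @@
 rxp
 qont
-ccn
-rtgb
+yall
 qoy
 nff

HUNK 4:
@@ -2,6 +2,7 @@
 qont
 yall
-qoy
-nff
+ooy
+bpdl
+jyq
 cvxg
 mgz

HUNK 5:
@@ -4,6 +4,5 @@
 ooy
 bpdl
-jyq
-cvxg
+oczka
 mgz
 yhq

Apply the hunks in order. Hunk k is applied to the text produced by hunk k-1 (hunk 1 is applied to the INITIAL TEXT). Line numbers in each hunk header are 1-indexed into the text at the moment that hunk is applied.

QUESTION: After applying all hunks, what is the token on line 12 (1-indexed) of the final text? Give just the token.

Hunk 1: at line 4 remove [shxem] add [nff,cvxg,mgz] -> 16 lines: rxp qont ccn rtgb qoy nff cvxg mgz yhq aug tkl avo ytt qfapr nkv enkm
Hunk 2: at line 10 remove [tkl] add [pks,cvwu,oek] -> 18 lines: rxp qont ccn rtgb qoy nff cvxg mgz yhq aug pks cvwu oek avo ytt qfapr nkv enkm
Hunk 3: at line 1 remove [ccn,rtgb] add [yall] -> 17 lines: rxp qont yall qoy nff cvxg mgz yhq aug pks cvwu oek avo ytt qfapr nkv enkm
Hunk 4: at line 2 remove [qoy,nff] add [ooy,bpdl,jyq] -> 18 lines: rxp qont yall ooy bpdl jyq cvxg mgz yhq aug pks cvwu oek avo ytt qfapr nkv enkm
Hunk 5: at line 4 remove [jyq,cvxg] add [oczka] -> 17 lines: rxp qont yall ooy bpdl oczka mgz yhq aug pks cvwu oek avo ytt qfapr nkv enkm
Final line 12: oek

Answer: oek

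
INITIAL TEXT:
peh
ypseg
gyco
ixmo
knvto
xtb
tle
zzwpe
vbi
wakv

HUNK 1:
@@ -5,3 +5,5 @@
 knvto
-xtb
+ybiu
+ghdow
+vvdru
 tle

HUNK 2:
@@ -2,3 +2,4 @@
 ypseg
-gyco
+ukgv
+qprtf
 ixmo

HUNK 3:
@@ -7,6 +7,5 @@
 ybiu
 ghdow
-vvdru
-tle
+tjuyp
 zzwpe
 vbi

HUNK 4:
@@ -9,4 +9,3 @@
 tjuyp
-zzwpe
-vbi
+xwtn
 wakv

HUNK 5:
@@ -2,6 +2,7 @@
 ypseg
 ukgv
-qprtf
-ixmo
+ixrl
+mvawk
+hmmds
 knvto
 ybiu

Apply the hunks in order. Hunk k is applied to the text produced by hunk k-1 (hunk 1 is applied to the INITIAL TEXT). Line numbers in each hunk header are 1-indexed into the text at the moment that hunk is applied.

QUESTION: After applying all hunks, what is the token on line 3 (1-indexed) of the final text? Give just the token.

Hunk 1: at line 5 remove [xtb] add [ybiu,ghdow,vvdru] -> 12 lines: peh ypseg gyco ixmo knvto ybiu ghdow vvdru tle zzwpe vbi wakv
Hunk 2: at line 2 remove [gyco] add [ukgv,qprtf] -> 13 lines: peh ypseg ukgv qprtf ixmo knvto ybiu ghdow vvdru tle zzwpe vbi wakv
Hunk 3: at line 7 remove [vvdru,tle] add [tjuyp] -> 12 lines: peh ypseg ukgv qprtf ixmo knvto ybiu ghdow tjuyp zzwpe vbi wakv
Hunk 4: at line 9 remove [zzwpe,vbi] add [xwtn] -> 11 lines: peh ypseg ukgv qprtf ixmo knvto ybiu ghdow tjuyp xwtn wakv
Hunk 5: at line 2 remove [qprtf,ixmo] add [ixrl,mvawk,hmmds] -> 12 lines: peh ypseg ukgv ixrl mvawk hmmds knvto ybiu ghdow tjuyp xwtn wakv
Final line 3: ukgv

Answer: ukgv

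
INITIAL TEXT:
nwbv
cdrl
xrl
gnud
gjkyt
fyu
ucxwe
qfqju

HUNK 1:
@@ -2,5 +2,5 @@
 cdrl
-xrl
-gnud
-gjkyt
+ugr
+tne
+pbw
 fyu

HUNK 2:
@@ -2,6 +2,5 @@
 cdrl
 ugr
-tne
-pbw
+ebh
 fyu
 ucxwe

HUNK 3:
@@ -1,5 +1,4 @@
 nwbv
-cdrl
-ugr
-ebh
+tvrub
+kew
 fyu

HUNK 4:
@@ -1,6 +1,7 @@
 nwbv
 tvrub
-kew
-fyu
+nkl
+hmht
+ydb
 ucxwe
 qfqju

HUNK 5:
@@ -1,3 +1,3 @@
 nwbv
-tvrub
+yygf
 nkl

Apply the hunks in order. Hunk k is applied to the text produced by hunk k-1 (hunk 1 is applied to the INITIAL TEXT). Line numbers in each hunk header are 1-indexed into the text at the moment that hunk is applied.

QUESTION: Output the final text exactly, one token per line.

Answer: nwbv
yygf
nkl
hmht
ydb
ucxwe
qfqju

Derivation:
Hunk 1: at line 2 remove [xrl,gnud,gjkyt] add [ugr,tne,pbw] -> 8 lines: nwbv cdrl ugr tne pbw fyu ucxwe qfqju
Hunk 2: at line 2 remove [tne,pbw] add [ebh] -> 7 lines: nwbv cdrl ugr ebh fyu ucxwe qfqju
Hunk 3: at line 1 remove [cdrl,ugr,ebh] add [tvrub,kew] -> 6 lines: nwbv tvrub kew fyu ucxwe qfqju
Hunk 4: at line 1 remove [kew,fyu] add [nkl,hmht,ydb] -> 7 lines: nwbv tvrub nkl hmht ydb ucxwe qfqju
Hunk 5: at line 1 remove [tvrub] add [yygf] -> 7 lines: nwbv yygf nkl hmht ydb ucxwe qfqju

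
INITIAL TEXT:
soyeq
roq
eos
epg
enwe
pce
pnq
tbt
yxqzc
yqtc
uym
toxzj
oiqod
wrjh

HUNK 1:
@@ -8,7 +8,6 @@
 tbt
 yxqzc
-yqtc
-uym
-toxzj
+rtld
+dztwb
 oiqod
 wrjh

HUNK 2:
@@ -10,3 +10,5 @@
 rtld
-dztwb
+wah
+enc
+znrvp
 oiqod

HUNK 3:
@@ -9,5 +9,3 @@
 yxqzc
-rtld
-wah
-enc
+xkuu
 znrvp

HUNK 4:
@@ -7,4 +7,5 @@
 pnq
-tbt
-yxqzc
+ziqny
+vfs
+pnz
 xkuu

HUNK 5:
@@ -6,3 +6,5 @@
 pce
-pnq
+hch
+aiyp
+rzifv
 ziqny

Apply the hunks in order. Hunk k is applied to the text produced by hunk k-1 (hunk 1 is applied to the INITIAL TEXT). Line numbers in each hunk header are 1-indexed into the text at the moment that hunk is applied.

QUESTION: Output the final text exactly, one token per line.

Answer: soyeq
roq
eos
epg
enwe
pce
hch
aiyp
rzifv
ziqny
vfs
pnz
xkuu
znrvp
oiqod
wrjh

Derivation:
Hunk 1: at line 8 remove [yqtc,uym,toxzj] add [rtld,dztwb] -> 13 lines: soyeq roq eos epg enwe pce pnq tbt yxqzc rtld dztwb oiqod wrjh
Hunk 2: at line 10 remove [dztwb] add [wah,enc,znrvp] -> 15 lines: soyeq roq eos epg enwe pce pnq tbt yxqzc rtld wah enc znrvp oiqod wrjh
Hunk 3: at line 9 remove [rtld,wah,enc] add [xkuu] -> 13 lines: soyeq roq eos epg enwe pce pnq tbt yxqzc xkuu znrvp oiqod wrjh
Hunk 4: at line 7 remove [tbt,yxqzc] add [ziqny,vfs,pnz] -> 14 lines: soyeq roq eos epg enwe pce pnq ziqny vfs pnz xkuu znrvp oiqod wrjh
Hunk 5: at line 6 remove [pnq] add [hch,aiyp,rzifv] -> 16 lines: soyeq roq eos epg enwe pce hch aiyp rzifv ziqny vfs pnz xkuu znrvp oiqod wrjh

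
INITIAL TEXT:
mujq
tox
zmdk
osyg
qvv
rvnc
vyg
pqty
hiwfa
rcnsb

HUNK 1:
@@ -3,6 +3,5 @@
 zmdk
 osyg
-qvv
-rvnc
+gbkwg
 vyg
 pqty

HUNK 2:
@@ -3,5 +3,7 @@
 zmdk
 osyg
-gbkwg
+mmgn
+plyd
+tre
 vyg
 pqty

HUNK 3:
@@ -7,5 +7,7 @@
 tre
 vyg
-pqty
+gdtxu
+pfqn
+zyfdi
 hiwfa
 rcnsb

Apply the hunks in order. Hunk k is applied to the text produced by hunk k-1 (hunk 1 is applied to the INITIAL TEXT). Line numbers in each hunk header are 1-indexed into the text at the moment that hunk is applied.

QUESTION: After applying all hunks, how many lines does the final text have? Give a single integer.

Hunk 1: at line 3 remove [qvv,rvnc] add [gbkwg] -> 9 lines: mujq tox zmdk osyg gbkwg vyg pqty hiwfa rcnsb
Hunk 2: at line 3 remove [gbkwg] add [mmgn,plyd,tre] -> 11 lines: mujq tox zmdk osyg mmgn plyd tre vyg pqty hiwfa rcnsb
Hunk 3: at line 7 remove [pqty] add [gdtxu,pfqn,zyfdi] -> 13 lines: mujq tox zmdk osyg mmgn plyd tre vyg gdtxu pfqn zyfdi hiwfa rcnsb
Final line count: 13

Answer: 13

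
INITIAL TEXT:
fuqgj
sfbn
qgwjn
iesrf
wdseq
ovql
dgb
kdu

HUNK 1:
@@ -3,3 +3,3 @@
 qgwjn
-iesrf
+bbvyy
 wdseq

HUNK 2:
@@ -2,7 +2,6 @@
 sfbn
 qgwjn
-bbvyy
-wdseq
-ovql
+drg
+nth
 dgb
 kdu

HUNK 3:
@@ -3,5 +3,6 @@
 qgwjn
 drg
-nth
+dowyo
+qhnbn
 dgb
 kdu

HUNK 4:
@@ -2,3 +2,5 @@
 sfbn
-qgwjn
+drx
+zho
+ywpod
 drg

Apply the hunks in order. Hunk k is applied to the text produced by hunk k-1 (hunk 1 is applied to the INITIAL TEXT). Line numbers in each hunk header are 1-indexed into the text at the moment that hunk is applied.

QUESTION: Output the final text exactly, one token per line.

Hunk 1: at line 3 remove [iesrf] add [bbvyy] -> 8 lines: fuqgj sfbn qgwjn bbvyy wdseq ovql dgb kdu
Hunk 2: at line 2 remove [bbvyy,wdseq,ovql] add [drg,nth] -> 7 lines: fuqgj sfbn qgwjn drg nth dgb kdu
Hunk 3: at line 3 remove [nth] add [dowyo,qhnbn] -> 8 lines: fuqgj sfbn qgwjn drg dowyo qhnbn dgb kdu
Hunk 4: at line 2 remove [qgwjn] add [drx,zho,ywpod] -> 10 lines: fuqgj sfbn drx zho ywpod drg dowyo qhnbn dgb kdu

Answer: fuqgj
sfbn
drx
zho
ywpod
drg
dowyo
qhnbn
dgb
kdu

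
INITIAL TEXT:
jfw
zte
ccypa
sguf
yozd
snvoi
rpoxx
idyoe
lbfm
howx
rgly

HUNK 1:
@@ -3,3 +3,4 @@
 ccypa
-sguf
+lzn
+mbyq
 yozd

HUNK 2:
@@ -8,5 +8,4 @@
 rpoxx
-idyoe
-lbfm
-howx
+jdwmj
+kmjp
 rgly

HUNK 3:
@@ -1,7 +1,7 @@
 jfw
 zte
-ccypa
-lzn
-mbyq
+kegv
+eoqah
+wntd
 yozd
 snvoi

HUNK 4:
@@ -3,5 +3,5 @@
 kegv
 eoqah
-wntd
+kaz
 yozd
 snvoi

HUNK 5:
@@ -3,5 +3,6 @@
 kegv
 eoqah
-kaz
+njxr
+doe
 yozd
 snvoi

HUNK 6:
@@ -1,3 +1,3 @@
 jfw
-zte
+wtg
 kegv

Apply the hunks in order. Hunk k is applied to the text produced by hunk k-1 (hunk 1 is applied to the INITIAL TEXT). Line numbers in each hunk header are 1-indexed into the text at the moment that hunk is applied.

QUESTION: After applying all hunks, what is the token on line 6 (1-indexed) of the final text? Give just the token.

Hunk 1: at line 3 remove [sguf] add [lzn,mbyq] -> 12 lines: jfw zte ccypa lzn mbyq yozd snvoi rpoxx idyoe lbfm howx rgly
Hunk 2: at line 8 remove [idyoe,lbfm,howx] add [jdwmj,kmjp] -> 11 lines: jfw zte ccypa lzn mbyq yozd snvoi rpoxx jdwmj kmjp rgly
Hunk 3: at line 1 remove [ccypa,lzn,mbyq] add [kegv,eoqah,wntd] -> 11 lines: jfw zte kegv eoqah wntd yozd snvoi rpoxx jdwmj kmjp rgly
Hunk 4: at line 3 remove [wntd] add [kaz] -> 11 lines: jfw zte kegv eoqah kaz yozd snvoi rpoxx jdwmj kmjp rgly
Hunk 5: at line 3 remove [kaz] add [njxr,doe] -> 12 lines: jfw zte kegv eoqah njxr doe yozd snvoi rpoxx jdwmj kmjp rgly
Hunk 6: at line 1 remove [zte] add [wtg] -> 12 lines: jfw wtg kegv eoqah njxr doe yozd snvoi rpoxx jdwmj kmjp rgly
Final line 6: doe

Answer: doe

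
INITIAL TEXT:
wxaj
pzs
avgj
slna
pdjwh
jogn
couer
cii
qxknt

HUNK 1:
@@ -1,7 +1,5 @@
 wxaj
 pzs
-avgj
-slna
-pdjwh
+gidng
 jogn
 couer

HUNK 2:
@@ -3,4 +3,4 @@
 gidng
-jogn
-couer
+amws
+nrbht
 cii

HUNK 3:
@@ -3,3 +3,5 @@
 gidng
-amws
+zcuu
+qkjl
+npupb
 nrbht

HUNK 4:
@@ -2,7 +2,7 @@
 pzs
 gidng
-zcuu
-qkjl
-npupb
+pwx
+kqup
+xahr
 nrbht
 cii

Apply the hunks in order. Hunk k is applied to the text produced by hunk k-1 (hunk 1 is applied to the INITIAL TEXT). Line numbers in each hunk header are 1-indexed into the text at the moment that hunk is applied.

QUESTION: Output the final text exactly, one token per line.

Answer: wxaj
pzs
gidng
pwx
kqup
xahr
nrbht
cii
qxknt

Derivation:
Hunk 1: at line 1 remove [avgj,slna,pdjwh] add [gidng] -> 7 lines: wxaj pzs gidng jogn couer cii qxknt
Hunk 2: at line 3 remove [jogn,couer] add [amws,nrbht] -> 7 lines: wxaj pzs gidng amws nrbht cii qxknt
Hunk 3: at line 3 remove [amws] add [zcuu,qkjl,npupb] -> 9 lines: wxaj pzs gidng zcuu qkjl npupb nrbht cii qxknt
Hunk 4: at line 2 remove [zcuu,qkjl,npupb] add [pwx,kqup,xahr] -> 9 lines: wxaj pzs gidng pwx kqup xahr nrbht cii qxknt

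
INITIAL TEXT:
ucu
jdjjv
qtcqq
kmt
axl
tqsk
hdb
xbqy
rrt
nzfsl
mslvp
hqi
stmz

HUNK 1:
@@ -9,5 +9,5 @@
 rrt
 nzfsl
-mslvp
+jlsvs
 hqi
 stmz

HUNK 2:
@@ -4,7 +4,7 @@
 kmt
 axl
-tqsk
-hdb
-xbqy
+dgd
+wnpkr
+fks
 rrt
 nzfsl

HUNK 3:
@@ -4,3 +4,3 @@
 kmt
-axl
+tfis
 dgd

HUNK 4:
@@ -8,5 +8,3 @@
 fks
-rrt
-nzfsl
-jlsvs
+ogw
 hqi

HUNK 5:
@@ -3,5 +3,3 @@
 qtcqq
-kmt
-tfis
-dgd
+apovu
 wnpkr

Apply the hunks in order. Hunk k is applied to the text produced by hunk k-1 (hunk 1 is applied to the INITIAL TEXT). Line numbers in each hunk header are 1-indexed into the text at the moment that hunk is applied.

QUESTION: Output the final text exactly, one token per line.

Answer: ucu
jdjjv
qtcqq
apovu
wnpkr
fks
ogw
hqi
stmz

Derivation:
Hunk 1: at line 9 remove [mslvp] add [jlsvs] -> 13 lines: ucu jdjjv qtcqq kmt axl tqsk hdb xbqy rrt nzfsl jlsvs hqi stmz
Hunk 2: at line 4 remove [tqsk,hdb,xbqy] add [dgd,wnpkr,fks] -> 13 lines: ucu jdjjv qtcqq kmt axl dgd wnpkr fks rrt nzfsl jlsvs hqi stmz
Hunk 3: at line 4 remove [axl] add [tfis] -> 13 lines: ucu jdjjv qtcqq kmt tfis dgd wnpkr fks rrt nzfsl jlsvs hqi stmz
Hunk 4: at line 8 remove [rrt,nzfsl,jlsvs] add [ogw] -> 11 lines: ucu jdjjv qtcqq kmt tfis dgd wnpkr fks ogw hqi stmz
Hunk 5: at line 3 remove [kmt,tfis,dgd] add [apovu] -> 9 lines: ucu jdjjv qtcqq apovu wnpkr fks ogw hqi stmz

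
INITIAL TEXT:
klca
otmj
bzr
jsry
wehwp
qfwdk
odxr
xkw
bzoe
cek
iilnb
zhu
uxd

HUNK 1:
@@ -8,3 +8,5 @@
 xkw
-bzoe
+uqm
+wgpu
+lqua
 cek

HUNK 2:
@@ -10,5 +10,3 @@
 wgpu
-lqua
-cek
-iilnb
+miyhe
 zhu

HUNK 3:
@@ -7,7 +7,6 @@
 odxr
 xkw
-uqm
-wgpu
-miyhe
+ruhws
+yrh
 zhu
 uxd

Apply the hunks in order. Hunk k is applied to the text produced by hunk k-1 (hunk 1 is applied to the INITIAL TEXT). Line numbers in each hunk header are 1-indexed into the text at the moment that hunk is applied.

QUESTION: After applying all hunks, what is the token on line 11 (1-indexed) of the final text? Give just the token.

Hunk 1: at line 8 remove [bzoe] add [uqm,wgpu,lqua] -> 15 lines: klca otmj bzr jsry wehwp qfwdk odxr xkw uqm wgpu lqua cek iilnb zhu uxd
Hunk 2: at line 10 remove [lqua,cek,iilnb] add [miyhe] -> 13 lines: klca otmj bzr jsry wehwp qfwdk odxr xkw uqm wgpu miyhe zhu uxd
Hunk 3: at line 7 remove [uqm,wgpu,miyhe] add [ruhws,yrh] -> 12 lines: klca otmj bzr jsry wehwp qfwdk odxr xkw ruhws yrh zhu uxd
Final line 11: zhu

Answer: zhu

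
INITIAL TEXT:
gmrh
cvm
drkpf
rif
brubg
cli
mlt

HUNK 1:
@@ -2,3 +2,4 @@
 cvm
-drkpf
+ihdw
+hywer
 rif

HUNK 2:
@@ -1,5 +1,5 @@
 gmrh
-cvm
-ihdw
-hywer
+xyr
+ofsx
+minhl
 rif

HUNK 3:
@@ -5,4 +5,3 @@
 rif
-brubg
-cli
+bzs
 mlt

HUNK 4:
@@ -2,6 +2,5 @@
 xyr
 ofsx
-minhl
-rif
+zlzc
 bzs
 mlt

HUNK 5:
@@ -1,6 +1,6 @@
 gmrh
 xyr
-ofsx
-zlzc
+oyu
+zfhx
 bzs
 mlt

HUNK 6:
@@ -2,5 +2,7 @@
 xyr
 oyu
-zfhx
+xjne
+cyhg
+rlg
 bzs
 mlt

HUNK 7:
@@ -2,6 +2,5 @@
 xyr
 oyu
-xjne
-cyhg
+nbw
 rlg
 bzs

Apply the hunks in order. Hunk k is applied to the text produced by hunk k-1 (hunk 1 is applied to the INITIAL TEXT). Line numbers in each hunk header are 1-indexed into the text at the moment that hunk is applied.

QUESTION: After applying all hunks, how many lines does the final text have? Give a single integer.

Answer: 7

Derivation:
Hunk 1: at line 2 remove [drkpf] add [ihdw,hywer] -> 8 lines: gmrh cvm ihdw hywer rif brubg cli mlt
Hunk 2: at line 1 remove [cvm,ihdw,hywer] add [xyr,ofsx,minhl] -> 8 lines: gmrh xyr ofsx minhl rif brubg cli mlt
Hunk 3: at line 5 remove [brubg,cli] add [bzs] -> 7 lines: gmrh xyr ofsx minhl rif bzs mlt
Hunk 4: at line 2 remove [minhl,rif] add [zlzc] -> 6 lines: gmrh xyr ofsx zlzc bzs mlt
Hunk 5: at line 1 remove [ofsx,zlzc] add [oyu,zfhx] -> 6 lines: gmrh xyr oyu zfhx bzs mlt
Hunk 6: at line 2 remove [zfhx] add [xjne,cyhg,rlg] -> 8 lines: gmrh xyr oyu xjne cyhg rlg bzs mlt
Hunk 7: at line 2 remove [xjne,cyhg] add [nbw] -> 7 lines: gmrh xyr oyu nbw rlg bzs mlt
Final line count: 7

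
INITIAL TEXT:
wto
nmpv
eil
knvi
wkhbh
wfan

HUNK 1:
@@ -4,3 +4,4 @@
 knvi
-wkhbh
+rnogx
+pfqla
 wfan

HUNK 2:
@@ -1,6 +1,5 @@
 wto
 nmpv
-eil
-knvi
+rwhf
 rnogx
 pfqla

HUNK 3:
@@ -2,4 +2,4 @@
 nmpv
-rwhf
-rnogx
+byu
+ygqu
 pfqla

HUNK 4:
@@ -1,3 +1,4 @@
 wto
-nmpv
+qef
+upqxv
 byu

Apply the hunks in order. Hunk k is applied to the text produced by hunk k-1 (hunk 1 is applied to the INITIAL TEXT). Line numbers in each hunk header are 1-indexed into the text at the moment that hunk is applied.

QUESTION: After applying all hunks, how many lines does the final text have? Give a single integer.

Hunk 1: at line 4 remove [wkhbh] add [rnogx,pfqla] -> 7 lines: wto nmpv eil knvi rnogx pfqla wfan
Hunk 2: at line 1 remove [eil,knvi] add [rwhf] -> 6 lines: wto nmpv rwhf rnogx pfqla wfan
Hunk 3: at line 2 remove [rwhf,rnogx] add [byu,ygqu] -> 6 lines: wto nmpv byu ygqu pfqla wfan
Hunk 4: at line 1 remove [nmpv] add [qef,upqxv] -> 7 lines: wto qef upqxv byu ygqu pfqla wfan
Final line count: 7

Answer: 7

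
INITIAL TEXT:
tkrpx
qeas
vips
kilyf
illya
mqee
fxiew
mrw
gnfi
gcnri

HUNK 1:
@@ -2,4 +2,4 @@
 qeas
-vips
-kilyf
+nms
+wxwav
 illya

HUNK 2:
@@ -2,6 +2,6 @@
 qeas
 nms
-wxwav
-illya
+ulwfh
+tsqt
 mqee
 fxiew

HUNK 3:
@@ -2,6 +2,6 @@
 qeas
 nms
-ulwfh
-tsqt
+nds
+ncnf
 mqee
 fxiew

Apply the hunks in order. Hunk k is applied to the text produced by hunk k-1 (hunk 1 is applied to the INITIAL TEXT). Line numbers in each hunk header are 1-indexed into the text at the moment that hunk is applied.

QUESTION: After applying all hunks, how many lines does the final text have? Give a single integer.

Answer: 10

Derivation:
Hunk 1: at line 2 remove [vips,kilyf] add [nms,wxwav] -> 10 lines: tkrpx qeas nms wxwav illya mqee fxiew mrw gnfi gcnri
Hunk 2: at line 2 remove [wxwav,illya] add [ulwfh,tsqt] -> 10 lines: tkrpx qeas nms ulwfh tsqt mqee fxiew mrw gnfi gcnri
Hunk 3: at line 2 remove [ulwfh,tsqt] add [nds,ncnf] -> 10 lines: tkrpx qeas nms nds ncnf mqee fxiew mrw gnfi gcnri
Final line count: 10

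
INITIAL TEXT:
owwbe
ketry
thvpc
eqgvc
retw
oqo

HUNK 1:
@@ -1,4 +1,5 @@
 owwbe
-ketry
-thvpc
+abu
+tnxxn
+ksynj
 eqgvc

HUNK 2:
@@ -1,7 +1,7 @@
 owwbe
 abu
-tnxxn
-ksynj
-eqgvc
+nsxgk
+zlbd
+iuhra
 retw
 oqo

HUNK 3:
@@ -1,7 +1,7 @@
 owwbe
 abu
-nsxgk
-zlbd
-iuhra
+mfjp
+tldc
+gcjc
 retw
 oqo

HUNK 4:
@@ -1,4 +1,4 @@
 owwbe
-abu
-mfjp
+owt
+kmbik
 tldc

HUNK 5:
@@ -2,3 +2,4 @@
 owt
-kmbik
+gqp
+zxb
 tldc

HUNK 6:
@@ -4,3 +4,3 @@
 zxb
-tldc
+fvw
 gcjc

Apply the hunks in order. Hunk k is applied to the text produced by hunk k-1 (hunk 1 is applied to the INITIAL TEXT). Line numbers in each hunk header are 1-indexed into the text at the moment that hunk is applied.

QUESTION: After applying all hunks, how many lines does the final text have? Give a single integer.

Answer: 8

Derivation:
Hunk 1: at line 1 remove [ketry,thvpc] add [abu,tnxxn,ksynj] -> 7 lines: owwbe abu tnxxn ksynj eqgvc retw oqo
Hunk 2: at line 1 remove [tnxxn,ksynj,eqgvc] add [nsxgk,zlbd,iuhra] -> 7 lines: owwbe abu nsxgk zlbd iuhra retw oqo
Hunk 3: at line 1 remove [nsxgk,zlbd,iuhra] add [mfjp,tldc,gcjc] -> 7 lines: owwbe abu mfjp tldc gcjc retw oqo
Hunk 4: at line 1 remove [abu,mfjp] add [owt,kmbik] -> 7 lines: owwbe owt kmbik tldc gcjc retw oqo
Hunk 5: at line 2 remove [kmbik] add [gqp,zxb] -> 8 lines: owwbe owt gqp zxb tldc gcjc retw oqo
Hunk 6: at line 4 remove [tldc] add [fvw] -> 8 lines: owwbe owt gqp zxb fvw gcjc retw oqo
Final line count: 8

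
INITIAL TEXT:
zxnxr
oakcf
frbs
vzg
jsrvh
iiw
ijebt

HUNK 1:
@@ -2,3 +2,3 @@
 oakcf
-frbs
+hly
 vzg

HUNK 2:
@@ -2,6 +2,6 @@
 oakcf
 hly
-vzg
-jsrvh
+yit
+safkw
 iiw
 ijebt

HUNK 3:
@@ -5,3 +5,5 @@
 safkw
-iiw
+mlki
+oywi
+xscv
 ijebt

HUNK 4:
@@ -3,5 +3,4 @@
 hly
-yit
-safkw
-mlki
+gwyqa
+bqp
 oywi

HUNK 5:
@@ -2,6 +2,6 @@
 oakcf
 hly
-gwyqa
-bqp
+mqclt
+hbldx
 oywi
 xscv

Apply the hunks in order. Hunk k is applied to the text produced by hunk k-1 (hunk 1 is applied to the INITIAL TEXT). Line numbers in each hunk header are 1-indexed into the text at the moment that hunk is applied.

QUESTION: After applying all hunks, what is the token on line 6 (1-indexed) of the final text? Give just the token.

Answer: oywi

Derivation:
Hunk 1: at line 2 remove [frbs] add [hly] -> 7 lines: zxnxr oakcf hly vzg jsrvh iiw ijebt
Hunk 2: at line 2 remove [vzg,jsrvh] add [yit,safkw] -> 7 lines: zxnxr oakcf hly yit safkw iiw ijebt
Hunk 3: at line 5 remove [iiw] add [mlki,oywi,xscv] -> 9 lines: zxnxr oakcf hly yit safkw mlki oywi xscv ijebt
Hunk 4: at line 3 remove [yit,safkw,mlki] add [gwyqa,bqp] -> 8 lines: zxnxr oakcf hly gwyqa bqp oywi xscv ijebt
Hunk 5: at line 2 remove [gwyqa,bqp] add [mqclt,hbldx] -> 8 lines: zxnxr oakcf hly mqclt hbldx oywi xscv ijebt
Final line 6: oywi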